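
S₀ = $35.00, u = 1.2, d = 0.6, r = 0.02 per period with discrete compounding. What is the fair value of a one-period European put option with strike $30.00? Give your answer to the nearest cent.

$2.65

Risk-neutral probability p = (1 + 0.02 − 0.6)/(1.2 − 0.6) = 0.4200/0.6000 = 0.7000
Terminal stock prices: S_u = 42, S_d = 21
Terminal payoffs (K − S): max(-12, 0) = 0, max(9, 0) = 9
Node 0 (S = 35): V_0 = 1/1.02·[0.7000·0.0000 + 0.3000·9.0000] = 2.6471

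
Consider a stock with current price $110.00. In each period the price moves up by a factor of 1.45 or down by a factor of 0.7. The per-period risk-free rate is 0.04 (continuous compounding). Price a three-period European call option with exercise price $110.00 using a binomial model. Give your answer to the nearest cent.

Risk-neutral probability p = (e^0.04 − 0.7)/(1.45 − 0.7) = 0.3408/0.7500 = 0.4544
Terminal stock prices: S_uuu = 335.3, S_uud = 161.9, S_udd = 78.15, S_ddd = 37.73
Terminal payoffs (S − K): max(225.3, 0) = 225.3, max(51.89, 0) = 51.89, max(-31.85, 0) = 0, max(-72.27, 0) = 0
Node uu (S = 231.3): V_uu = e^(−0.04)·[0.4544·225.3487 + 0.5456·51.8925] = 125.5882
Node ud (S = 111.6): V_ud = e^(−0.04)·[0.4544·51.8925 + 0.5456·0.0000] = 22.6561
Node dd (S = 53.9): V_dd = e^(−0.04)·[0.4544·0.0000 + 0.5456·0.0000] = 0.0000
Node u (S = 159.5): V_u = e^(−0.04)·[0.4544·125.5882 + 0.5456·22.6561] = 66.7075
Node d (S = 77): V_d = e^(−0.04)·[0.4544·22.6561 + 0.5456·0.0000] = 9.8916
Node 0 (S = 110): V_0 = e^(−0.04)·[0.4544·66.7075 + 0.5456·9.8916] = 34.3094

$34.31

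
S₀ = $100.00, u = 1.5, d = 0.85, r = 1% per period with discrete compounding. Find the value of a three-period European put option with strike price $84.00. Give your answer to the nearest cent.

$9.39

Risk-neutral probability p = (1 + 0.01 − 0.85)/(1.5 − 0.85) = 0.1600/0.6500 = 0.2462
Terminal stock prices: S_uuu = 337.5, S_uud = 191.2, S_udd = 108.4, S_ddd = 61.41
Terminal payoffs (K − S): max(-253.5, 0) = 0, max(-107.2, 0) = 0, max(-24.37, 0) = 0, max(22.59, 0) = 22.59
Node uu (S = 225): V_uu = 1/1.01·[0.2462·0.0000 + 0.7538·0.0000] = 0.0000
Node ud (S = 127.5): V_ud = 1/1.01·[0.2462·0.0000 + 0.7538·0.0000] = 0.0000
Node dd (S = 72.25): V_dd = 1/1.01·[0.2462·0.0000 + 0.7538·22.5875] = 16.8589
Node u (S = 150): V_u = 1/1.01·[0.2462·0.0000 + 0.7538·0.0000] = 0.0000
Node d (S = 85): V_d = 1/1.01·[0.2462·0.0000 + 0.7538·16.8589] = 12.5832
Node 0 (S = 100): V_0 = 1/1.01·[0.2462·0.0000 + 0.7538·12.5832] = 9.3919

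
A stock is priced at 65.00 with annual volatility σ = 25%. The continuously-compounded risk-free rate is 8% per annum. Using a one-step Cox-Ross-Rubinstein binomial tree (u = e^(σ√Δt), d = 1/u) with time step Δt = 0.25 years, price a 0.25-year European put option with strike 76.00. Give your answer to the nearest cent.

CRR parameters: u = e^(σ√Δt) = e^(0.25·√0.25) = 1.1331, d = 1/u = 0.8825
Per-period rate: rΔt = 0.08·0.25 = 0.02, so R = e^0.02 = 1.0202
Risk-neutral probability p = (e^0.02 − 0.8825)/(1.1331 − 0.8825) = 0.1377/0.2507 = 0.5494
Terminal stock prices: S_u = 73.65, S_d = 57.36
Terminal payoffs (K − S): max(2.345, 0) = 2.345, max(18.64, 0) = 18.64
Node 0 (S = 65): V_0 = e^(−0.02)·[0.5494·2.3454 + 0.4506·18.6377] = 9.4951

9.50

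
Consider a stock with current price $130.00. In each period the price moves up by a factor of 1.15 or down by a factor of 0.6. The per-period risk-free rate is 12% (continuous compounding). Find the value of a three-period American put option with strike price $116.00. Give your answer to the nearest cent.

Risk-neutral probability p = (e^0.12 − 0.6)/(1.15 − 0.6) = 0.5275/0.5500 = 0.9591
Terminal stock prices: S_uuu = 197.7, S_uud = 103.2, S_udd = 53.82, S_ddd = 28.08
Terminal payoffs (K − S): max(-81.71, 0) = 0, max(12.85, 0) = 12.85, max(62.18, 0) = 62.18, max(87.92, 0) = 87.92
Node uu (S = 171.9): continuation = e^(−0.12)·[0.9591·0.0000 + 0.0409·12.8450] = 0.4661; exercise value = 0.0000 ≤ continuation, so V_uu = 0.4661
Node ud (S = 89.7): continuation = e^(−0.12)·[0.9591·12.8450 + 0.0409·62.1800] = 13.1828; exercise value = 26.3000 > continuation, so V_ud = 26.3000 (exercise)
Node dd (S = 46.8): continuation = e^(−0.12)·[0.9591·62.1800 + 0.0409·87.9200] = 56.0828; exercise value = 69.2000 > continuation, so V_dd = 69.2000 (exercise)
Node u (S = 149.5): continuation = e^(−0.12)·[0.9591·0.4661 + 0.0409·26.3000] = 1.3509; exercise value = 0.0000 ≤ continuation, so V_u = 1.3509
Node d (S = 78): continuation = e^(−0.12)·[0.9591·26.3000 + 0.0409·69.2000] = 24.8828; exercise value = 38.0000 > continuation, so V_d = 38.0000 (exercise)
Node 0 (S = 130): continuation = e^(−0.12)·[0.9591·1.3509 + 0.0409·38.0000] = 2.5281; exercise value = 0.0000 ≤ continuation, so V_0 = 2.5281

$2.53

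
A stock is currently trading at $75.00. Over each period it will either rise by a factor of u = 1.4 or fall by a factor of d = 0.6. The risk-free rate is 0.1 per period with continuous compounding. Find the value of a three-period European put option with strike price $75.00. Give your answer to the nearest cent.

$9.27

Risk-neutral probability p = (e^0.1 − 0.6)/(1.4 − 0.6) = 0.5052/0.8000 = 0.6315
Terminal stock prices: S_uuu = 205.8, S_uud = 88.2, S_udd = 37.8, S_ddd = 16.2
Terminal payoffs (K − S): max(-130.8, 0) = 0, max(-13.2, 0) = 0, max(37.2, 0) = 37.2, max(58.8, 0) = 58.8
Node uu (S = 147): V_uu = e^(−0.1)·[0.6315·0.0000 + 0.3685·0.0000] = 0.0000
Node ud (S = 63): V_ud = e^(−0.1)·[0.6315·0.0000 + 0.3685·37.2000] = 12.4049
Node dd (S = 27): V_dd = e^(−0.1)·[0.6315·37.2000 + 0.3685·58.8000] = 40.8628
Node u (S = 105): V_u = e^(−0.1)·[0.6315·0.0000 + 0.3685·12.4049] = 4.1366
Node d (S = 45): V_d = e^(−0.1)·[0.6315·12.4049 + 0.3685·40.8628] = 20.7142
Node 0 (S = 75): V_0 = e^(−0.1)·[0.6315·4.1366 + 0.3685·20.7142] = 9.2710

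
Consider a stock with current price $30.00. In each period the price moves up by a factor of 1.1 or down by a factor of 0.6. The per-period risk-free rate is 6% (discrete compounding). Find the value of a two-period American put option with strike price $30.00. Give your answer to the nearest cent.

Risk-neutral probability p = (1 + 0.06 − 0.6)/(1.1 − 0.6) = 0.4600/0.5000 = 0.9200
Terminal stock prices: S_uu = 36.3, S_ud = 19.8, S_dd = 10.8
Terminal payoffs (K − S): max(-6.3, 0) = 0, max(10.2, 0) = 10.2, max(19.2, 0) = 19.2
Node u (S = 33): continuation = 1/1.06·[0.9200·0.0000 + 0.0800·10.2000] = 0.7698; exercise value = 0.0000 ≤ continuation, so V_u = 0.7698
Node d (S = 18): continuation = 1/1.06·[0.9200·10.2000 + 0.0800·19.2000] = 10.3019; exercise value = 12.0000 > continuation, so V_d = 12.0000 (exercise)
Node 0 (S = 30): continuation = 1/1.06·[0.9200·0.7698 + 0.0800·12.0000] = 1.5738; exercise value = 0.0000 ≤ continuation, so V_0 = 1.5738

$1.57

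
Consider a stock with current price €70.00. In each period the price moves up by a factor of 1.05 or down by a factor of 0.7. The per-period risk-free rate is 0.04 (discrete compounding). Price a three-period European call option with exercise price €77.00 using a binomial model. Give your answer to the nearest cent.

€3.29

Risk-neutral probability p = (1 + 0.04 − 0.7)/(1.05 − 0.7) = 0.3400/0.3500 = 0.9714
Terminal stock prices: S_uuu = 81.03, S_uud = 54.02, S_udd = 36.01, S_ddd = 24.01
Terminal payoffs (S − K): max(4.034, 0) = 4.034, max(-22.98, 0) = 0, max(-40.99, 0) = 0, max(-52.99, 0) = 0
Node uu (S = 77.17): V_uu = 1/1.04·[0.9714·4.0338 + 0.0286·0.0000] = 3.7678
Node ud (S = 51.45): V_ud = 1/1.04·[0.9714·0.0000 + 0.0286·0.0000] = 0.0000
Node dd (S = 34.3): V_dd = 1/1.04·[0.9714·0.0000 + 0.0286·0.0000] = 0.0000
Node u (S = 73.5): V_u = 1/1.04·[0.9714·3.7678 + 0.0286·0.0000] = 3.5194
Node d (S = 49): V_d = 1/1.04·[0.9714·0.0000 + 0.0286·0.0000] = 0.0000
Node 0 (S = 70): V_0 = 1/1.04·[0.9714·3.5194 + 0.0286·0.0000] = 3.2873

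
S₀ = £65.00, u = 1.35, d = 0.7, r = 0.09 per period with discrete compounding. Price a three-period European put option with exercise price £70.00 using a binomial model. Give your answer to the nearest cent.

Risk-neutral probability p = (1 + 0.09 − 0.7)/(1.35 − 0.7) = 0.3900/0.6500 = 0.6000
Terminal stock prices: S_uuu = 159.9, S_uud = 82.92, S_udd = 43, S_ddd = 22.29
Terminal payoffs (K − S): max(-89.92, 0) = 0, max(-12.92, 0) = 0, max(27, 0) = 27, max(47.71, 0) = 47.71
Node uu (S = 118.5): V_uu = 1/1.09·[0.6000·0.0000 + 0.4000·0.0000] = 0.0000
Node ud (S = 61.42): V_ud = 1/1.09·[0.6000·0.0000 + 0.4000·27.0025] = 9.9092
Node dd (S = 31.85): V_dd = 1/1.09·[0.6000·27.0025 + 0.4000·47.7050] = 32.3702
Node u (S = 87.75): V_u = 1/1.09·[0.6000·0.0000 + 0.4000·9.9092] = 3.6364
Node d (S = 45.5): V_d = 1/1.09·[0.6000·9.9092 + 0.4000·32.3702] = 17.3336
Node 0 (S = 65): V_0 = 1/1.09·[0.6000·3.6364 + 0.4000·17.3336] = 8.3626

£8.36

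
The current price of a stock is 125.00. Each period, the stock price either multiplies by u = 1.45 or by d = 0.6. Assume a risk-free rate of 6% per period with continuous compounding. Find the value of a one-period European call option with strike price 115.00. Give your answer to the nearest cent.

33.90

Risk-neutral probability p = (e^0.06 − 0.6)/(1.45 − 0.6) = 0.4618/0.8500 = 0.5433
Terminal stock prices: S_u = 181.2, S_d = 75
Terminal payoffs (S − K): max(66.25, 0) = 66.25, max(-40, 0) = 0
Node 0 (S = 125): V_0 = e^(−0.06)·[0.5433·66.2500 + 0.4567·0.0000] = 33.8998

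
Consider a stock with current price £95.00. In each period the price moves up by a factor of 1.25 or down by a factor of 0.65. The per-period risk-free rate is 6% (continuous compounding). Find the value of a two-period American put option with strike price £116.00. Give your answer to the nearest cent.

Risk-neutral probability p = (e^0.06 − 0.65)/(1.25 − 0.65) = 0.4118/0.6000 = 0.6864
Terminal stock prices: S_uu = 148.4, S_ud = 77.19, S_dd = 40.14
Terminal payoffs (K − S): max(-32.44, 0) = 0, max(38.81, 0) = 38.81, max(75.86, 0) = 75.86
Node u (S = 118.8): continuation = e^(−0.06)·[0.6864·0.0000 + 0.3136·38.8125] = 11.4630; exercise value = 0.0000 ≤ continuation, so V_u = 11.4630
Node d (S = 61.75): continuation = e^(−0.06)·[0.6864·38.8125 + 0.3136·75.8625] = 47.4947; exercise value = 54.2500 > continuation, so V_d = 54.2500 (exercise)
Node 0 (S = 95): continuation = e^(−0.06)·[0.6864·11.4630 + 0.3136·54.2500] = 23.4323; exercise value = 21.0000 ≤ continuation, so V_0 = 23.4323

£23.43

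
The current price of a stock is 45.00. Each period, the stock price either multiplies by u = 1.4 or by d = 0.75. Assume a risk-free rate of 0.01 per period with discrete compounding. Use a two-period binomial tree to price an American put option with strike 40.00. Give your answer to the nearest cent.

Risk-neutral probability p = (1 + 0.01 − 0.75)/(1.4 − 0.75) = 0.2600/0.6500 = 0.4000
Terminal stock prices: S_uu = 88.2, S_ud = 47.25, S_dd = 25.31
Terminal payoffs (K − S): max(-48.2, 0) = 0, max(-7.25, 0) = 0, max(14.69, 0) = 14.69
Node u (S = 63): continuation = 1/1.01·[0.4000·0.0000 + 0.6000·0.0000] = 0.0000; exercise value = 0.0000 ≤ continuation, so V_u = 0.0000
Node d (S = 33.75): continuation = 1/1.01·[0.4000·0.0000 + 0.6000·14.6875] = 8.7252; exercise value = 6.2500 ≤ continuation, so V_d = 8.7252
Node 0 (S = 45): continuation = 1/1.01·[0.4000·0.0000 + 0.6000·8.7252] = 5.1833; exercise value = 0.0000 ≤ continuation, so V_0 = 5.1833

5.18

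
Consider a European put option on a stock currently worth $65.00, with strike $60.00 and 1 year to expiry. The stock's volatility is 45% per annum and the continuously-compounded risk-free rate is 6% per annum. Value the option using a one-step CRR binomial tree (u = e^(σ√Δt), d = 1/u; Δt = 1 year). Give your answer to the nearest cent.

$9.51

CRR parameters: u = e^(σ√Δt) = e^(0.45·√1) = 1.5683, d = 1/u = 0.6376
Per-period rate: rΔt = 0.06·1 = 0.06, so R = e^0.06 = 1.0618
Risk-neutral probability p = (e^0.06 − 0.6376)/(1.5683 − 0.6376) = 0.4242/0.9307 = 0.4558
Terminal stock prices: S_u = 101.9, S_d = 41.45
Terminal payoffs (K − S): max(-41.94, 0) = 0, max(18.55, 0) = 18.55
Node 0 (S = 65): V_0 = e^(−0.06)·[0.4558·0.0000 + 0.5442·18.5542] = 9.5091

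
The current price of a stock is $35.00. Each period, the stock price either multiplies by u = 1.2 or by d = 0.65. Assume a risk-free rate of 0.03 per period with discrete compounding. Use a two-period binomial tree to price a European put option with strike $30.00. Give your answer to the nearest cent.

Risk-neutral probability p = (1 + 0.03 − 0.65)/(1.2 − 0.65) = 0.3800/0.5500 = 0.6909
Terminal stock prices: S_uu = 50.4, S_ud = 27.3, S_dd = 14.79
Terminal payoffs (K − S): max(-20.4, 0) = 0, max(2.7, 0) = 2.7, max(15.21, 0) = 15.21
Node u (S = 42): V_u = 1/1.03·[0.6909·0.0000 + 0.3091·2.7000] = 0.8102
Node d (S = 22.75): V_d = 1/1.03·[0.6909·2.7000 + 0.3091·15.2125] = 6.3762
Node 0 (S = 35): V_0 = 1/1.03·[0.6909·0.8102 + 0.3091·6.3762] = 2.4569

$2.46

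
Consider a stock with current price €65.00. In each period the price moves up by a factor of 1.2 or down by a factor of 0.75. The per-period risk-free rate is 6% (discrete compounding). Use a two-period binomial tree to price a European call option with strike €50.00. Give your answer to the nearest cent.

€21.66

Risk-neutral probability p = (1 + 0.06 − 0.75)/(1.2 − 0.75) = 0.3100/0.4500 = 0.6889
Terminal stock prices: S_uu = 93.6, S_ud = 58.5, S_dd = 36.56
Terminal payoffs (S − K): max(43.6, 0) = 43.6, max(8.5, 0) = 8.5, max(-13.44, 0) = 0
Node u (S = 78): V_u = 1/1.06·[0.6889·43.6000 + 0.3111·8.5000] = 30.8302
Node d (S = 48.75): V_d = 1/1.06·[0.6889·8.5000 + 0.3111·0.0000] = 5.5241
Node 0 (S = 65): V_0 = 1/1.06·[0.6889·30.8302 + 0.3111·5.5241] = 21.6577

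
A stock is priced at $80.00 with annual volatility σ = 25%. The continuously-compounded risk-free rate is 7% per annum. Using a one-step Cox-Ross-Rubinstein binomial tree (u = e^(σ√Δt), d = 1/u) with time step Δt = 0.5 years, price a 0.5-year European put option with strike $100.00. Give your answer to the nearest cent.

$16.56

CRR parameters: u = e^(σ√Δt) = e^(0.25·√0.5) = 1.1934, d = 1/u = 0.8380
Per-period rate: rΔt = 0.07·0.5 = 0.035, so R = e^0.035 = 1.0356
Risk-neutral probability p = (e^0.035 − 0.8380)/(1.1934 − 0.8380) = 0.1977/0.3554 = 0.5561
Terminal stock prices: S_u = 95.47, S_d = 67.04
Terminal payoffs (K − S): max(4.531, 0) = 4.531, max(32.96, 0) = 32.96
Node 0 (S = 80): V_0 = e^(−0.035)·[0.5561·4.5308 + 0.4439·32.9626] = 16.5605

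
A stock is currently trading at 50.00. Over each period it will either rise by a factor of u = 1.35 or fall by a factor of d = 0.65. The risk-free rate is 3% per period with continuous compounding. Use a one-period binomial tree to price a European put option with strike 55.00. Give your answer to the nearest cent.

9.97

Risk-neutral probability p = (e^0.03 − 0.65)/(1.35 − 0.65) = 0.3805/0.7000 = 0.5435
Terminal stock prices: S_u = 67.5, S_d = 32.5
Terminal payoffs (K − S): max(-12.5, 0) = 0, max(22.5, 0) = 22.5
Node 0 (S = 50): V_0 = e^(−0.03)·[0.5435·0.0000 + 0.4565·22.5000] = 9.9675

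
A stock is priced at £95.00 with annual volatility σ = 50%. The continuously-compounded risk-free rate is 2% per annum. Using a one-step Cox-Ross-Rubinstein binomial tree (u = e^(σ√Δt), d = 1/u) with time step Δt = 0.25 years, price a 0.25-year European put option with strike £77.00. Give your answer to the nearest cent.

CRR parameters: u = e^(σ√Δt) = e^(0.5·√0.25) = 1.2840, d = 1/u = 0.7788
Per-period rate: rΔt = 0.02·0.25 = 0.005, so R = e^0.005 = 1.0050
Risk-neutral probability p = (e^0.005 − 0.7788)/(1.2840 − 0.7788) = 0.2262/0.5052 = 0.4477
Terminal stock prices: S_u = 122, S_d = 73.99
Terminal payoffs (K − S): max(-44.98, 0) = 0, max(3.014, 0) = 3.014
Node 0 (S = 95): V_0 = e^(−0.005)·[0.4477·0.0000 + 0.5523·3.0139] = 1.6562

£1.66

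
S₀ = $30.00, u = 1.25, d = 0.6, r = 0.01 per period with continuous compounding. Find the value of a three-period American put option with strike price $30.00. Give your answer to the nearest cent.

$6.37

Risk-neutral probability p = (e^0.01 − 0.6)/(1.25 − 0.6) = 0.4101/0.6500 = 0.6308
Terminal stock prices: S_uuu = 58.59, S_uud = 28.12, S_udd = 13.5, S_ddd = 6.48
Terminal payoffs (K − S): max(-28.59, 0) = 0, max(1.875, 0) = 1.875, max(16.5, 0) = 16.5, max(23.52, 0) = 23.52
Node uu (S = 46.88): continuation = e^(−0.01)·[0.6308·0.0000 + 0.3692·1.8750] = 0.6853; exercise value = 0.0000 ≤ continuation, so V_uu = 0.6853
Node ud (S = 22.5): continuation = e^(−0.01)·[0.6308·1.8750 + 0.3692·16.5000] = 7.2015; exercise value = 7.5000 > continuation, so V_ud = 7.5000 (exercise)
Node dd (S = 10.8): continuation = e^(−0.01)·[0.6308·16.5000 + 0.3692·23.5200] = 18.9015; exercise value = 19.2000 > continuation, so V_dd = 19.2000 (exercise)
Node u (S = 37.5): continuation = e^(−0.01)·[0.6308·0.6853 + 0.3692·7.5000] = 3.1691; exercise value = 0.0000 ≤ continuation, so V_u = 3.1691
Node d (S = 18): continuation = e^(−0.01)·[0.6308·7.5000 + 0.3692·19.2000] = 11.7015; exercise value = 12.0000 > continuation, so V_d = 12.0000 (exercise)
Node 0 (S = 30): continuation = e^(−0.01)·[0.6308·3.1691 + 0.3692·12.0000] = 6.3651; exercise value = 0.0000 ≤ continuation, so V_0 = 6.3651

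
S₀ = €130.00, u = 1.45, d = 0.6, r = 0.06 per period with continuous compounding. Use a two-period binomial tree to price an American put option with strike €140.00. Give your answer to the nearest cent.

€32.58

Risk-neutral probability p = (e^0.06 − 0.6)/(1.45 − 0.6) = 0.4618/0.8500 = 0.5433
Terminal stock prices: S_uu = 273.3, S_ud = 113.1, S_dd = 46.8
Terminal payoffs (K − S): max(-133.3, 0) = 0, max(26.9, 0) = 26.9, max(93.2, 0) = 93.2
Node u (S = 188.5): continuation = e^(−0.06)·[0.5433·0.0000 + 0.4567·26.9000] = 11.5689; exercise value = 0.0000 ≤ continuation, so V_u = 11.5689
Node d (S = 78): continuation = e^(−0.06)·[0.5433·26.9000 + 0.4567·93.2000] = 53.8470; exercise value = 62.0000 > continuation, so V_d = 62.0000 (exercise)
Node 0 (S = 130): continuation = e^(−0.06)·[0.5433·11.5689 + 0.4567·62.0000] = 32.5840; exercise value = 10.0000 ≤ continuation, so V_0 = 32.5840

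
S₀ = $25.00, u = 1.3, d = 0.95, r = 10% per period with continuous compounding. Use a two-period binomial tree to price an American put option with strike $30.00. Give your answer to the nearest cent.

Risk-neutral probability p = (e^0.1 − 0.95)/(1.3 − 0.95) = 0.1552/0.3500 = 0.4433
Terminal stock prices: S_uu = 42.25, S_ud = 30.88, S_dd = 22.56
Terminal payoffs (K − S): max(-12.25, 0) = 0, max(-0.875, 0) = 0, max(7.438, 0) = 7.438
Node u (S = 32.5): continuation = e^(−0.1)·[0.4433·0.0000 + 0.5567·0.0000] = 0.0000; exercise value = 0.0000 ≤ continuation, so V_u = 0.0000
Node d (S = 23.75): continuation = e^(−0.1)·[0.4433·0.0000 + 0.5567·7.4375] = 3.7461; exercise value = 6.2500 > continuation, so V_d = 6.2500 (exercise)
Node 0 (S = 25): continuation = e^(−0.1)·[0.4433·0.0000 + 0.5567·6.2500] = 3.1480; exercise value = 5.0000 > continuation, so V_0 = 5.0000 (exercise)

$5.00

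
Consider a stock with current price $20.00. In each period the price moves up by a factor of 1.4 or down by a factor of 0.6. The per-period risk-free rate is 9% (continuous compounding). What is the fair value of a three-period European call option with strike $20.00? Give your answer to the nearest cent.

Risk-neutral probability p = (e^0.09 − 0.6)/(1.4 − 0.6) = 0.4942/0.8000 = 0.6177
Terminal stock prices: S_uuu = 54.88, S_uud = 23.52, S_udd = 10.08, S_ddd = 4.32
Terminal payoffs (S − K): max(34.88, 0) = 34.88, max(3.52, 0) = 3.52, max(-9.92, 0) = 0, max(-15.68, 0) = 0
Node uu (S = 39.2): V_uu = e^(−0.09)·[0.6177·34.8800 + 0.3823·3.5200] = 20.9214
Node ud (S = 16.8): V_ud = e^(−0.09)·[0.6177·3.5200 + 0.3823·0.0000] = 1.9872
Node dd (S = 7.2): V_dd = e^(−0.09)·[0.6177·0.0000 + 0.3823·0.0000] = 0.0000
Node u (S = 28): V_u = e^(−0.09)·[0.6177·20.9214 + 0.3823·1.9872] = 12.5055
Node d (S = 12): V_d = e^(−0.09)·[0.6177·1.9872 + 0.3823·0.0000] = 1.1219
Node 0 (S = 20): V_0 = e^(−0.09)·[0.6177·12.5055 + 0.3823·1.1219] = 7.4520

$7.45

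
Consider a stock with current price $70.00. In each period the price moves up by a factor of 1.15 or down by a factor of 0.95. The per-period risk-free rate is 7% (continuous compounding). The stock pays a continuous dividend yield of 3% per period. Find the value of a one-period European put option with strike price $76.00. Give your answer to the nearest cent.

Per-period risk-free factor R = e^0.07 = 1.0725; dividend-adjusted growth = e^(0.07−0.03) = 1.0408.
Risk-neutral probability p = (1.0408 − 0.95)/(1.15 − 0.95) = 0.0908/0.2000 = 0.4541
Terminal stock prices: S_u = 80.5, S_d = 66.5
Terminal payoffs (K − S): max(-4.5, 0) = 0, max(9.5, 0) = 9.5
Node 0 (S = 70): V_0 = e^(−0.07)·[0.4541·0.0000 + 0.5459·9.5000] = 4.8358

$4.84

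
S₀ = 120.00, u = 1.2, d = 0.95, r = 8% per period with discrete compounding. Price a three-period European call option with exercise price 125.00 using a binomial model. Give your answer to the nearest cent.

22.71

Risk-neutral probability p = (1 + 0.08 − 0.95)/(1.2 − 0.95) = 0.1300/0.2500 = 0.5200
Terminal stock prices: S_uuu = 207.4, S_uud = 164.2, S_udd = 130, S_ddd = 102.9
Terminal payoffs (S − K): max(82.36, 0) = 82.36, max(39.16, 0) = 39.16, max(4.96, 0) = 4.96, max(-22.12, 0) = 0
Node uu (S = 172.8): V_uu = 1/1.08·[0.5200·82.3600 + 0.4800·39.1600] = 57.0593
Node ud (S = 136.8): V_ud = 1/1.08·[0.5200·39.1600 + 0.4800·4.9600] = 21.0593
Node dd (S = 108.3): V_dd = 1/1.08·[0.5200·4.9600 + 0.4800·0.0000] = 2.3881
Node u (S = 144): V_u = 1/1.08·[0.5200·57.0593 + 0.4800·21.0593] = 36.8326
Node d (S = 114): V_d = 1/1.08·[0.5200·21.0593 + 0.4800·2.3881] = 11.2010
Node 0 (S = 120): V_0 = 1/1.08·[0.5200·36.8326 + 0.4800·11.2010] = 22.7125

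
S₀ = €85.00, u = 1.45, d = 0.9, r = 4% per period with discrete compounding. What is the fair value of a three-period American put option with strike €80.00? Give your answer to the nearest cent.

€6.64

Risk-neutral probability p = (1 + 0.04 − 0.9)/(1.45 − 0.9) = 0.1400/0.5500 = 0.2545
Terminal stock prices: S_uuu = 259.1, S_uud = 160.8, S_udd = 99.83, S_ddd = 61.97
Terminal payoffs (K − S): max(-179.1, 0) = 0, max(-80.84, 0) = 0, max(-19.83, 0) = 0, max(18.03, 0) = 18.03
Node uu (S = 178.7): continuation = 1/1.04·[0.2545·0.0000 + 0.7455·0.0000] = 0.0000; exercise value = 0.0000 ≤ continuation, so V_uu = 0.0000
Node ud (S = 110.9): continuation = 1/1.04·[0.2545·0.0000 + 0.7455·0.0000] = 0.0000; exercise value = 0.0000 ≤ continuation, so V_ud = 0.0000
Node dd (S = 68.85): continuation = 1/1.04·[0.2545·0.0000 + 0.7455·18.0350] = 12.9272; exercise value = 11.1500 ≤ continuation, so V_dd = 12.9272
Node u (S = 123.2): continuation = 1/1.04·[0.2545·0.0000 + 0.7455·0.0000] = 0.0000; exercise value = 0.0000 ≤ continuation, so V_u = 0.0000
Node d (S = 76.5): continuation = 1/1.04·[0.2545·0.0000 + 0.7455·12.9272] = 9.2660; exercise value = 3.5000 ≤ continuation, so V_d = 9.2660
Node 0 (S = 85): continuation = 1/1.04·[0.2545·0.0000 + 0.7455·9.2660] = 6.6417; exercise value = 0.0000 ≤ continuation, so V_0 = 6.6417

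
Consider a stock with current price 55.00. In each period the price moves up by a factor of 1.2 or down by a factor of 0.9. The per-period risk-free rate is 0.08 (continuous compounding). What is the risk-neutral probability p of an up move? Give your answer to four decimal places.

p = 0.6110

Risk-neutral probability p = (e^0.08 − 0.9)/(1.2 − 0.9) = 0.1833/0.3000 = 0.6110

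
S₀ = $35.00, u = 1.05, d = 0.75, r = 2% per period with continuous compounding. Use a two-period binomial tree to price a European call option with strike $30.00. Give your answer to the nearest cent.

Risk-neutral probability p = (e^0.02 − 0.75)/(1.05 − 0.75) = 0.2702/0.3000 = 0.9007
Terminal stock prices: S_uu = 38.59, S_ud = 27.56, S_dd = 19.69
Terminal payoffs (S − K): max(8.587, 0) = 8.587, max(-2.438, 0) = 0, max(-10.31, 0) = 0
Node u (S = 36.75): V_u = e^(−0.02)·[0.9007·8.5875 + 0.0993·0.0000] = 7.5814
Node d (S = 26.25): V_d = e^(−0.02)·[0.9007·0.0000 + 0.0993·0.0000] = 0.0000
Node 0 (S = 35): V_0 = e^(−0.02)·[0.9007·7.5814 + 0.0993·0.0000] = 6.6931

$6.69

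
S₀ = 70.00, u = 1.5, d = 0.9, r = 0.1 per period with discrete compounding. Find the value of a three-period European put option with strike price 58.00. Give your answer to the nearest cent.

1.55

Risk-neutral probability p = (1 + 0.1 − 0.9)/(1.5 − 0.9) = 0.2000/0.6000 = 0.3333
Terminal stock prices: S_uuu = 236.2, S_uud = 141.8, S_udd = 85.05, S_ddd = 51.03
Terminal payoffs (K − S): max(-178.2, 0) = 0, max(-83.75, 0) = 0, max(-27.05, 0) = 0, max(6.97, 0) = 6.97
Node uu (S = 157.5): V_uu = 1/1.1·[0.3333·0.0000 + 0.6667·0.0000] = 0.0000
Node ud (S = 94.5): V_ud = 1/1.1·[0.3333·0.0000 + 0.6667·0.0000] = 0.0000
Node dd (S = 56.7): V_dd = 1/1.1·[0.3333·0.0000 + 0.6667·6.9700] = 4.2242
Node u (S = 105): V_u = 1/1.1·[0.3333·0.0000 + 0.6667·0.0000] = 0.0000
Node d (S = 63): V_d = 1/1.1·[0.3333·0.0000 + 0.6667·4.2242] = 2.5601
Node 0 (S = 70): V_0 = 1/1.1·[0.3333·0.0000 + 0.6667·2.5601] = 1.5516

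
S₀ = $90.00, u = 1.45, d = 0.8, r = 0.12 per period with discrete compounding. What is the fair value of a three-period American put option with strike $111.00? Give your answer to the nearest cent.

Risk-neutral probability p = (1 + 0.12 − 0.8)/(1.45 − 0.8) = 0.3200/0.6500 = 0.4923
Terminal stock prices: S_uuu = 274.4, S_uud = 151.4, S_udd = 83.52, S_ddd = 46.08
Terminal payoffs (K − S): max(-163.4, 0) = 0, max(-40.38, 0) = 0, max(27.48, 0) = 27.48, max(64.92, 0) = 64.92
Node uu (S = 189.2): continuation = 1/1.12·[0.4923·0.0000 + 0.5077·0.0000] = 0.0000; exercise value = 0.0000 ≤ continuation, so V_uu = 0.0000
Node ud (S = 104.4): continuation = 1/1.12·[0.4923·0.0000 + 0.5077·27.4800] = 12.4566; exercise value = 6.6000 ≤ continuation, so V_ud = 12.4566
Node dd (S = 57.6): continuation = 1/1.12·[0.4923·27.4800 + 0.5077·64.9200] = 41.5071; exercise value = 53.4000 > continuation, so V_dd = 53.4000 (exercise)
Node u (S = 130.5): continuation = 1/1.12·[0.4923·0.0000 + 0.5077·12.4566] = 5.6465; exercise value = 0.0000 ≤ continuation, so V_u = 5.6465
Node d (S = 72): continuation = 1/1.12·[0.4923·12.4566 + 0.5077·53.4000] = 29.6815; exercise value = 39.0000 > continuation, so V_d = 39.0000 (exercise)
Node 0 (S = 90): continuation = 1/1.12·[0.4923·5.6465 + 0.5077·39.0000] = 20.1606; exercise value = 21.0000 > continuation, so V_0 = 21.0000 (exercise)

$21.00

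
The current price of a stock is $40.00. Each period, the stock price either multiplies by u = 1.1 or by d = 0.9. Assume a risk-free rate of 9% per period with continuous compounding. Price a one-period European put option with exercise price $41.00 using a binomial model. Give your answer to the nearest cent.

Risk-neutral probability p = (e^0.09 − 0.9)/(1.1 − 0.9) = 0.1942/0.2000 = 0.9709
Terminal stock prices: S_u = 44, S_d = 36
Terminal payoffs (K − S): max(-3, 0) = 0, max(5, 0) = 5
Node 0 (S = 40): V_0 = e^(−0.09)·[0.9709·0.0000 + 0.0291·5.0000] = 0.1331

$0.13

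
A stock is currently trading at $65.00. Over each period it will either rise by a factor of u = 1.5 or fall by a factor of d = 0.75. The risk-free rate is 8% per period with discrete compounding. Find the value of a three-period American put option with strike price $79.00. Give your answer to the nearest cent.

$18.33

Risk-neutral probability p = (1 + 0.08 − 0.75)/(1.5 − 0.75) = 0.3300/0.7500 = 0.4400
Terminal stock prices: S_uuu = 219.4, S_uud = 109.7, S_udd = 54.84, S_ddd = 27.42
Terminal payoffs (K − S): max(-140.4, 0) = 0, max(-30.69, 0) = 0, max(24.16, 0) = 24.16, max(51.58, 0) = 51.58
Node uu (S = 146.2): continuation = 1/1.08·[0.4400·0.0000 + 0.5600·0.0000] = 0.0000; exercise value = 0.0000 ≤ continuation, so V_uu = 0.0000
Node ud (S = 73.12): continuation = 1/1.08·[0.4400·0.0000 + 0.5600·24.1562] = 12.5255; exercise value = 5.8750 ≤ continuation, so V_ud = 12.5255
Node dd (S = 36.56): continuation = 1/1.08·[0.4400·24.1562 + 0.5600·51.5781] = 36.5856; exercise value = 42.4375 > continuation, so V_dd = 42.4375 (exercise)
Node u (S = 97.5): continuation = 1/1.08·[0.4400·0.0000 + 0.5600·12.5255] = 6.4947; exercise value = 0.0000 ≤ continuation, so V_u = 6.4947
Node d (S = 48.75): continuation = 1/1.08·[0.4400·12.5255 + 0.5600·42.4375] = 27.1076; exercise value = 30.2500 > continuation, so V_d = 30.2500 (exercise)
Node 0 (S = 65): continuation = 1/1.08·[0.4400·6.4947 + 0.5600·30.2500] = 18.3312; exercise value = 14.0000 ≤ continuation, so V_0 = 18.3312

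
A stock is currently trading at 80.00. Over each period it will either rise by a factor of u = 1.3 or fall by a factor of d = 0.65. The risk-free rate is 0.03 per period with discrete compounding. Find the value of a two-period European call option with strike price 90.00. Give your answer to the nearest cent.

Risk-neutral probability p = (1 + 0.03 − 0.65)/(1.3 − 0.65) = 0.3800/0.6500 = 0.5846
Terminal stock prices: S_uu = 135.2, S_ud = 67.6, S_dd = 33.8
Terminal payoffs (S − K): max(45.2, 0) = 45.2, max(-22.4, 0) = 0, max(-56.2, 0) = 0
Node u (S = 104): V_u = 1/1.03·[0.5846·45.2000 + 0.4154·0.0000] = 25.6550
Node d (S = 52): V_d = 1/1.03·[0.5846·0.0000 + 0.4154·0.0000] = 0.0000
Node 0 (S = 80): V_0 = 1/1.03·[0.5846·25.6550 + 0.4154·0.0000] = 14.5614

14.56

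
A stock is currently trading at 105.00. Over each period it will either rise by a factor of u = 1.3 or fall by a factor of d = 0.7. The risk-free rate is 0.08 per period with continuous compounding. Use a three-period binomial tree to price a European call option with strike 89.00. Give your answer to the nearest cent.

Risk-neutral probability p = (e^0.08 − 0.7)/(1.3 − 0.7) = 0.3833/0.6000 = 0.6388
Terminal stock prices: S_uuu = 230.7, S_uud = 124.2, S_udd = 66.88, S_ddd = 36.01
Terminal payoffs (S − K): max(141.7, 0) = 141.7, max(35.22, 0) = 35.22, max(-22.12, 0) = 0, max(-52.99, 0) = 0
Node uu (S = 177.5): V_uu = e^(−0.08)·[0.6388·141.6850 + 0.3612·35.2150] = 95.2926
Node ud (S = 95.55): V_ud = e^(−0.08)·[0.6388·35.2150 + 0.3612·0.0000] = 20.7662
Node dd (S = 51.45): V_dd = e^(−0.08)·[0.6388·0.0000 + 0.3612·0.0000] = 0.0000
Node u (S = 136.5): V_u = e^(−0.08)·[0.6388·95.2926 + 0.3612·20.7662] = 63.1177
Node d (S = 73.5): V_d = e^(−0.08)·[0.6388·20.7662 + 0.3612·0.0000] = 12.2458
Node 0 (S = 105): V_0 = e^(−0.08)·[0.6388·63.1177 + 0.3612·12.2458] = 41.3033

41.30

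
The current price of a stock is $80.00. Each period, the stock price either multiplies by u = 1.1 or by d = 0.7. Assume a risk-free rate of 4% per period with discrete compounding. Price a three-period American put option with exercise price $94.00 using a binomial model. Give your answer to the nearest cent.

$14.00

Risk-neutral probability p = (1 + 0.04 − 0.7)/(1.1 − 0.7) = 0.3400/0.4000 = 0.8500
Terminal stock prices: S_uuu = 106.5, S_uud = 67.76, S_udd = 43.12, S_ddd = 27.44
Terminal payoffs (K − S): max(-12.48, 0) = 0, max(26.24, 0) = 26.24, max(50.88, 0) = 50.88, max(66.56, 0) = 66.56
Node uu (S = 96.8): continuation = 1/1.04·[0.8500·0.0000 + 0.1500·26.2400] = 3.7846; exercise value = 0.0000 ≤ continuation, so V_uu = 3.7846
Node ud (S = 61.6): continuation = 1/1.04·[0.8500·26.2400 + 0.1500·50.8800] = 28.7846; exercise value = 32.4000 > continuation, so V_ud = 32.4000 (exercise)
Node dd (S = 39.2): continuation = 1/1.04·[0.8500·50.8800 + 0.1500·66.5600] = 51.1846; exercise value = 54.8000 > continuation, so V_dd = 54.8000 (exercise)
Node u (S = 88): continuation = 1/1.04·[0.8500·3.7846 + 0.1500·32.4000] = 7.7663; exercise value = 6.0000 ≤ continuation, so V_u = 7.7663
Node d (S = 56): continuation = 1/1.04·[0.8500·32.4000 + 0.1500·54.8000] = 34.3846; exercise value = 38.0000 > continuation, so V_d = 38.0000 (exercise)
Node 0 (S = 80): continuation = 1/1.04·[0.8500·7.7663 + 0.1500·38.0000] = 11.8282; exercise value = 14.0000 > continuation, so V_0 = 14.0000 (exercise)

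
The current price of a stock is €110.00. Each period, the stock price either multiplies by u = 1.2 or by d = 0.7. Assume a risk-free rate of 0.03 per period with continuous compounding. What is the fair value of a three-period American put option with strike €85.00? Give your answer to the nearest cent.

€6.19

Risk-neutral probability p = (e^0.03 − 0.7)/(1.2 − 0.7) = 0.3305/0.5000 = 0.6609
Terminal stock prices: S_uuu = 190.1, S_uud = 110.9, S_udd = 64.68, S_ddd = 37.73
Terminal payoffs (K − S): max(-105.1, 0) = 0, max(-25.88, 0) = 0, max(20.32, 0) = 20.32, max(47.27, 0) = 47.27
Node uu (S = 158.4): continuation = e^(−0.03)·[0.6609·0.0000 + 0.3391·0.0000] = 0.0000; exercise value = 0.0000 ≤ continuation, so V_uu = 0.0000
Node ud (S = 92.4): continuation = e^(−0.03)·[0.6609·0.0000 + 0.3391·20.3200] = 6.6867; exercise value = 0.0000 ≤ continuation, so V_ud = 6.6867
Node dd (S = 53.9): continuation = e^(−0.03)·[0.6609·20.3200 + 0.3391·47.2700] = 28.5879; exercise value = 31.1000 > continuation, so V_dd = 31.1000 (exercise)
Node u (S = 132): continuation = e^(−0.03)·[0.6609·0.0000 + 0.3391·6.6867] = 2.2004; exercise value = 0.0000 ≤ continuation, so V_u = 2.2004
Node d (S = 77): continuation = e^(−0.03)·[0.6609·6.6867 + 0.3391·31.1000] = 14.5227; exercise value = 8.0000 ≤ continuation, so V_d = 14.5227
Node 0 (S = 110): continuation = e^(−0.03)·[0.6609·2.2004 + 0.3391·14.5227] = 6.1903; exercise value = 0.0000 ≤ continuation, so V_0 = 6.1903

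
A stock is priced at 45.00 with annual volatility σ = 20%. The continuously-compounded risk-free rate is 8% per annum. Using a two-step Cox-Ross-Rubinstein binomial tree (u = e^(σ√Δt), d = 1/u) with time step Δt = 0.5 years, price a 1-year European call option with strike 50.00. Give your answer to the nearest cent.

CRR parameters: u = e^(σ√Δt) = e^(0.2·√0.5) = 1.1519, d = 1/u = 0.8681
Per-period rate: rΔt = 0.08·0.5 = 0.04, so R = e^0.04 = 1.0408
Risk-neutral probability p = (e^0.04 − 0.8681)/(1.1519 − 0.8681) = 0.1727/0.2838 = 0.6085
Terminal stock prices: S_uu = 59.71, S_ud = 45, S_dd = 33.91
Terminal payoffs (S − K): max(9.71, 0) = 9.71, max(-5, 0) = 0, max(-16.09, 0) = 0
Node u (S = 51.84): V_u = e^(−0.04)·[0.6085·9.7103 + 0.3915·0.0000] = 5.6772
Node d (S = 39.07): V_d = e^(−0.04)·[0.6085·0.0000 + 0.3915·0.0000] = 0.0000
Node 0 (S = 45): V_0 = e^(−0.04)·[0.6085·5.6772 + 0.3915·0.0000] = 3.3192

3.32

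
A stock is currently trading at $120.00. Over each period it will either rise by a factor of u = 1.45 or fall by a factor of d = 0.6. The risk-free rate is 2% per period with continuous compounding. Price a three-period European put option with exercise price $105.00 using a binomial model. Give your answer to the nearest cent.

$24.76

Risk-neutral probability p = (e^0.02 − 0.6)/(1.45 − 0.6) = 0.4202/0.8500 = 0.4944
Terminal stock prices: S_uuu = 365.8, S_uud = 151.4, S_udd = 62.64, S_ddd = 25.92
Terminal payoffs (K − S): max(-260.8, 0) = 0, max(-46.38, 0) = 0, max(42.36, 0) = 42.36, max(79.08, 0) = 79.08
Node uu (S = 252.3): V_uu = e^(−0.02)·[0.4944·0.0000 + 0.5056·0.0000] = 0.0000
Node ud (S = 104.4): V_ud = e^(−0.02)·[0.4944·0.0000 + 0.5056·42.3600] = 20.9950
Node dd (S = 43.2): V_dd = e^(−0.02)·[0.4944·42.3600 + 0.5056·79.0800] = 59.7209
Node u (S = 174): V_u = e^(−0.02)·[0.4944·0.0000 + 0.5056·20.9950] = 10.4058
Node d (S = 72): V_d = e^(−0.02)·[0.4944·20.9950 + 0.5056·59.7209] = 39.7731
Node 0 (S = 120): V_0 = e^(−0.02)·[0.4944·10.4058 + 0.5056·39.7731] = 24.7552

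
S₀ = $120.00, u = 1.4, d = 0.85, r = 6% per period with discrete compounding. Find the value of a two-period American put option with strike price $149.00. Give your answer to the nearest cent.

$29.00

Risk-neutral probability p = (1 + 0.06 − 0.85)/(1.4 − 0.85) = 0.2100/0.5500 = 0.3818
Terminal stock prices: S_uu = 235.2, S_ud = 142.8, S_dd = 86.7
Terminal payoffs (K − S): max(-86.2, 0) = 0, max(6.2, 0) = 6.2, max(62.3, 0) = 62.3
Node u (S = 168): continuation = 1/1.06·[0.3818·0.0000 + 0.6182·6.2000] = 3.6158; exercise value = 0.0000 ≤ continuation, so V_u = 3.6158
Node d (S = 102): continuation = 1/1.06·[0.3818·6.2000 + 0.6182·62.3000] = 38.5660; exercise value = 47.0000 > continuation, so V_d = 47.0000 (exercise)
Node 0 (S = 120): continuation = 1/1.06·[0.3818·3.6158 + 0.6182·47.0000] = 28.7124; exercise value = 29.0000 > continuation, so V_0 = 29.0000 (exercise)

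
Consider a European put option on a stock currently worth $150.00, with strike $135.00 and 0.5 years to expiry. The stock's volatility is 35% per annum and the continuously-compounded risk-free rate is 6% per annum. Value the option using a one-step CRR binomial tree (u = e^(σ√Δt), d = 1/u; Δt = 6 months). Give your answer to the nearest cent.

CRR parameters: u = e^(σ√Δt) = e^(0.35·√0.5) = 1.2808, d = 1/u = 0.7808
Per-period rate: rΔt = 0.06·0.5 = 0.03, so R = e^0.03 = 1.0305
Risk-neutral probability p = (e^0.03 − 0.7808)/(1.2808 − 0.7808) = 0.2497/0.5000 = 0.4993
Terminal stock prices: S_u = 192.1, S_d = 117.1
Terminal payoffs (K − S): max(-57.12, 0) = 0, max(17.89, 0) = 17.89
Node 0 (S = 150): V_0 = e^(−0.03)·[0.4993·0.0000 + 0.5007·17.8860] = 8.6900

$8.69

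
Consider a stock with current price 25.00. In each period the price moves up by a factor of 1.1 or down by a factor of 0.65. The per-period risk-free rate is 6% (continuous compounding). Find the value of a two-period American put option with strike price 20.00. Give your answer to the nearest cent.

0.45

Risk-neutral probability p = (e^0.06 − 0.65)/(1.1 − 0.65) = 0.4118/0.4500 = 0.9152
Terminal stock prices: S_uu = 30.25, S_ud = 17.88, S_dd = 10.56
Terminal payoffs (K − S): max(-10.25, 0) = 0, max(2.125, 0) = 2.125, max(9.437, 0) = 9.437
Node u (S = 27.5): continuation = e^(−0.06)·[0.9152·0.0000 + 0.0848·2.1250] = 0.1697; exercise value = 0.0000 ≤ continuation, so V_u = 0.1697
Node d (S = 16.25): continuation = e^(−0.06)·[0.9152·2.1250 + 0.0848·9.4375] = 2.5853; exercise value = 3.7500 > continuation, so V_d = 3.7500 (exercise)
Node 0 (S = 25): continuation = e^(−0.06)·[0.9152·0.1697 + 0.0848·3.7500] = 0.4458; exercise value = 0.0000 ≤ continuation, so V_0 = 0.4458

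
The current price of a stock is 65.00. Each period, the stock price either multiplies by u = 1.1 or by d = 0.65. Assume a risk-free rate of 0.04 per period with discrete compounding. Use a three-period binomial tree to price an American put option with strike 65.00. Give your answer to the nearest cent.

Risk-neutral probability p = (1 + 0.04 − 0.65)/(1.1 − 0.65) = 0.3900/0.4500 = 0.8667
Terminal stock prices: S_uuu = 86.52, S_uud = 51.12, S_udd = 30.21, S_ddd = 17.85
Terminal payoffs (K − S): max(-21.52, 0) = 0, max(13.88, 0) = 13.88, max(34.79, 0) = 34.79, max(47.15, 0) = 47.15
Node uu (S = 78.65): continuation = 1/1.04·[0.8667·0.0000 + 0.1333·13.8775] = 1.7792; exercise value = 0.0000 ≤ continuation, so V_uu = 1.7792
Node ud (S = 46.48): continuation = 1/1.04·[0.8667·13.8775 + 0.1333·34.7912] = 16.0250; exercise value = 18.5250 > continuation, so V_ud = 18.5250 (exercise)
Node dd (S = 27.46): continuation = 1/1.04·[0.8667·34.7912 + 0.1333·47.1494] = 35.0375; exercise value = 37.5375 > continuation, so V_dd = 37.5375 (exercise)
Node u (S = 71.5): continuation = 1/1.04·[0.8667·1.7792 + 0.1333·18.5250] = 3.8576; exercise value = 0.0000 ≤ continuation, so V_u = 3.8576
Node d (S = 42.25): continuation = 1/1.04·[0.8667·18.5250 + 0.1333·37.5375] = 20.2500; exercise value = 22.7500 > continuation, so V_d = 22.7500 (exercise)
Node 0 (S = 65): continuation = 1/1.04·[0.8667·3.8576 + 0.1333·22.7500] = 6.1314; exercise value = 0.0000 ≤ continuation, so V_0 = 6.1314

6.13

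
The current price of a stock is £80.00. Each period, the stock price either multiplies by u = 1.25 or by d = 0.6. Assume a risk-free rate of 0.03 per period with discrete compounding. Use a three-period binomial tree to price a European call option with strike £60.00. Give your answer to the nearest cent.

Risk-neutral probability p = (1 + 0.03 − 0.6)/(1.25 − 0.6) = 0.4300/0.6500 = 0.6615
Terminal stock prices: S_uuu = 156.2, S_uud = 75, S_udd = 36, S_ddd = 17.28
Terminal payoffs (S − K): max(96.25, 0) = 96.25, max(15, 0) = 15, max(-24, 0) = 0, max(-42.72, 0) = 0
Node uu (S = 125): V_uu = 1/1.03·[0.6615·96.2500 + 0.3385·15.0000] = 66.7476
Node ud (S = 60): V_ud = 1/1.03·[0.6615·15.0000 + 0.3385·0.0000] = 9.6341
Node dd (S = 28.8): V_dd = 1/1.03·[0.6615·0.0000 + 0.3385·0.0000] = 0.0000
Node u (S = 100): V_u = 1/1.03·[0.6615·66.7476 + 0.3385·9.6341] = 46.0358
Node d (S = 48): V_d = 1/1.03·[0.6615·9.6341 + 0.3385·0.0000] = 6.1877
Node 0 (S = 80): V_0 = 1/1.03·[0.6615·46.0358 + 0.3385·6.1877] = 31.6007

£31.60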